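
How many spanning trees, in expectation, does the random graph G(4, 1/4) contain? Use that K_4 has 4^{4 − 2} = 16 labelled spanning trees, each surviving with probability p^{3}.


K_4 has 4^{4 − 2} = 16 labelled spanning trees.
For each such spanning tree H, let X_H = 1 if all 3 edges of H are present in G. Then P[X_H = 1] = p^{3} = (1/4)^{3} = 1/64.
By linearity of expectation: E[X] = Σ_H E[X_H] = 16 · p^{3} = 16 · 1/64 = 1/4.
Numerically: E[X] ≈ 0.25.

E[X] = 16 · (1/4)^{3} = 1/4 ≈ 0.25.


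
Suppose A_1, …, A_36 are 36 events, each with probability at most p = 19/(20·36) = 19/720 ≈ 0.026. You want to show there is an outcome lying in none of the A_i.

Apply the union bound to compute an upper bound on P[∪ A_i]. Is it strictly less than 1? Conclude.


Union bound: P[∪_{i=1}^{36} A_i] ≤ Σ_i P[A_i] ≤ 36·p = 36·(19/720) = 19/20.
Numerically: 19/20 ≈ 0.950.
Is 19/20 < 1? YES.
Since P[∪ A_i] ≤ 19/20 < 1, the complement has P[∩ A_i^c] ≥ 1 − 19/20 = 1/20 > 0, so some outcome avoids every A_i.

36·p = 19/20 ≈ 0.950; existence CERTIFIED by the union bound.


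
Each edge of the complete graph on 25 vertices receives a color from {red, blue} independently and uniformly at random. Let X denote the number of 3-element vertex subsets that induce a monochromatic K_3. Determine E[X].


Let X = Σ_S X_S over the C(25, 3) = 2300 subsets S of size 3, where X_S = 1 if the K_3 on S is monochromatic.
For a fixed S, the K_3 on S has C(3, 2) = 3 edges. P[all 3 edges red] = (1/2)^3, and likewise for blue, so P[monochromatic] = 2·(1/2)^3 = 2^{1 − 3} = 1/4.
By linearity: E[X] = C(25, 3) · 2^{1 − 3} = 2300 · 1/4 = 575.
Numerically: E[X] ≈ 575.000.

E[X] = C(25,3)·2^(1−C(3,2)) = 575 ≈ 575.000.


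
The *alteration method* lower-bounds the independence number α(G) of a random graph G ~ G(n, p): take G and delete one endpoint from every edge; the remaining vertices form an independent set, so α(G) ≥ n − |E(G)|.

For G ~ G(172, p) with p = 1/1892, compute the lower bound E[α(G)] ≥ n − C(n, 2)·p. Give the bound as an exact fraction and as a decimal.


E[|E(G)|] = C(172, 2)·p = 14706 · (1/1892) = 171/22.
E[α(G)] ≥ n − E[|E(G)|] = 172 − 171/22 = 3613/22.
Numerically: ≈ 164.22727.
(This is only a lower bound; the true E[α(G)] may be larger.)

E[α(G)] ≥ 3613/22 ≈ 164.22727.


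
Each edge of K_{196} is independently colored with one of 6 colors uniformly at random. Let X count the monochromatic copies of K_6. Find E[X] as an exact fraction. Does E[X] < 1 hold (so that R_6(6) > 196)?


E[X] = C(196, 6) · 6^{1 − 15} = 72887293024 · 6^{−14} = 72887293024/78364164096.
As a reduced fraction: E[X] = 2277727907/2448880128 ≈ 0.9301.
Is E[X] < 1? YES.
Since E[X] < 1, there exists a 6-coloring of K_{196} with no monochromatic K_6; hence R_6(6) > 196.

E[X] = 2277727907/2448880128 ≈ 0.9301; E[X] < 1, so R_6(6) > 196.


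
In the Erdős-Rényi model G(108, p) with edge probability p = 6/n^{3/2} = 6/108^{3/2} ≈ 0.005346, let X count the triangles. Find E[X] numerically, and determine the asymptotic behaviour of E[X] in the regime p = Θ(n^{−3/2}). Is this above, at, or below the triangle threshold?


Number of potential triangles: C(108, 3) = 204156.
Each occurs with probability p³ ≈ (0.005346)³ ≈ 1.527731e-07.
By linearity: E[X] = C(108, 3)·p³ ≈ 204156 · 1.527731e-07 ≈ 0.0312.
Since α = 3/2 > 1, p = c/n^{3/2} = o(1/n) is below the triangle threshold p ~ 1/n. Asymptotically E[X] ~ (c³/6)·n^{3(1−α)} = (6³/6)·n^{-1.5} → 0, so by Markov's inequality G has no triangles w.h.p.

E[X] ≈ 0.0312; in regime p = Θ(1/n^{3/2}) E[X] tends to 0 (below the triangle threshold p ~ 1/n).


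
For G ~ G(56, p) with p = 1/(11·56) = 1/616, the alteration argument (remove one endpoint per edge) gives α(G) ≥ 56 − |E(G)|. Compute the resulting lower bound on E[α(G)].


E[|E(G)|] = C(56, 2)·p = 1540 · (1/616) = 5/2.
E[α(G)] ≥ n − E[|E(G)|] = 56 − 5/2 = 107/2.
Numerically: ≈ 53.500.
(This is only a lower bound; the true E[α(G)] may be larger.)

E[α(G)] ≥ 107/2 ≈ 53.500.


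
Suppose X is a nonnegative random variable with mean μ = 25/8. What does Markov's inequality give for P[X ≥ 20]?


μ = E[X] = 25/8, a = 20.
Markov: P[X ≥ 20] ≤ μ/a = (25/8)/20 = 5/32.
Numerically: ≈ 0.1562.
(Since a = 20 > μ = 3.1250, the bound 5/32 is < 1 and informative.)

P[X ≥ 20] ≤ 5/32 ≈ 0.1562.


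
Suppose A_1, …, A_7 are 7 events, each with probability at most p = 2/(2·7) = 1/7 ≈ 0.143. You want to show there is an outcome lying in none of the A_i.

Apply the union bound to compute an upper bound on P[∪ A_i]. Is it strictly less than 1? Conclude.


Union bound: P[∪_{i=1}^{7} A_i] ≤ Σ_i P[A_i] ≤ 7·p = 7·(1/7) = 1.
Numerically: 1 ≈ 1.000.
Is 1 < 1? NO.
Since the bound 1 is ≥ 1, the union bound is uninformative here; it does NOT by itself certify existence.

7·p = 1 ≈ 1.000; existence NOT certified by the union bound.


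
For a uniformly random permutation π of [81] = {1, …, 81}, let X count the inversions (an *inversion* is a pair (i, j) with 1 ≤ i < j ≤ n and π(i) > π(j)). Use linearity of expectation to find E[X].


Write X = Σ X_I over the C(81, 2) = 3240 pairs i < j, with X_I the indicator of one inversion.
There are 3240 indicators.
For each fixed pair i < j, the values π(i) and π(j) are two distinct elements of {1, …, 81} in uniformly random order; by symmetry P[π(i) > π(j)] = 1/2.
By linearity: E[X] = 3240 · (1/2) = C(81, 2) · (1/2) = 3240/2 = 1620 ≈ 1620.000.

E[X] = 1620 = 1620.000.


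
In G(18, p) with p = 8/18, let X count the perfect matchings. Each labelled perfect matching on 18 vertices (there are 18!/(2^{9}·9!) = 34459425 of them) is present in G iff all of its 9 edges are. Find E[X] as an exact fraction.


K_18 has 18!/(2^{9}·9!) = 34459425 labelled perfect matchings.
For each such perfect matching H, let X_H = 1 if all 9 edges of H are present in G. Then P[X_H = 1] = p^{9} = (4/9)^{9} = 262144/387420489.
By linearity of expectation: E[X] = Σ_H E[X_H] = 34459425 · p^{9} = 34459425 · 262144/387420489 = 111522611200/4782969.
Numerically: E[X] ≈ 2.33e+04.

E[X] = 34459425 · (4/9)^{9} = 111522611200/4782969 ≈ 2.33e+04.


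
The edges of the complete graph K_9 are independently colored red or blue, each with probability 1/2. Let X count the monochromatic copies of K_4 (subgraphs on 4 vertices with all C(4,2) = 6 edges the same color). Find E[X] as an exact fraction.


Let X = Σ_S X_S over the C(9, 4) = 126 subsets S of size 4, where X_S = 1 if the K_4 on S is monochromatic.
For a fixed S, the K_4 on S has C(4, 2) = 6 edges. P[all 6 edges red] = (1/2)^6, and likewise for blue, so P[monochromatic] = 2·(1/2)^6 = 2^{1 − 6} = 1/32.
Summing: E[X] = C(9, 4) · 2^{1 − 6} = 126 · 1/32 = 63/16.
Numerically: E[X] ≈ 3.9375.

E[X] = C(9,4)·2^(1−C(4,2)) = 63/16 ≈ 3.9375.


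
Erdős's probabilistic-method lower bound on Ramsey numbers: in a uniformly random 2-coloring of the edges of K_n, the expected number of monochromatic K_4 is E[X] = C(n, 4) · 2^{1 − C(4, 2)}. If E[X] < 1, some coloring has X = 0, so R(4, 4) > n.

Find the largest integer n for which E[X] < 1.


We need C(n, 4) · 2^{1 − 6} < 1, i.e. C(n, 4) < 2^{6 − 1} = 32.
Check values of n near the boundary:
  n = 4: C(4, 4) = 1; 1 < 32? YES
  n = 5: C(5, 4) = 5; 5 < 32? YES
  n = 6: C(6, 4) = 15; 15 < 32? YES
  n = 7: C(7, 4) = 35; 35 < 32? NO
The largest n with C(n, 4) < 32 is n = 6 (where E[X] = 15/32 ≈ 0.469). Hence R(4, 4) > 6, i.e. R(4, 4) ≥ 7.

Largest n = 6; hence R(4, 4) > 6.


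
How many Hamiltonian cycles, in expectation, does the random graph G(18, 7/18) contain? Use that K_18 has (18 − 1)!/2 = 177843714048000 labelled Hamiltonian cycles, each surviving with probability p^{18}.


K_18 has (18 − 1)!/2 = 177843714048000 labelled Hamiltonian cycles.
For each such Hamiltonian cycle H, let X_H = 1 if all 18 edges of H are present in G. Then P[X_H = 1] = p^{18} = (7/18)^{18} = 1628413597910449/39346408075296537575424.
By linearity of expectation: E[X] = Σ_H E[X_H] = 177843714048000 · p^{18} = 177843714048000 · 1628413597910449/39346408075296537575424 = 24246874921186846803875/3294258113514384.
Numerically: E[X] ≈ 7.36e+06.

E[X] = 177843714048000 · (7/18)^{18} = 24246874921186846803875/3294258113514384 ≈ 7.36e+06.


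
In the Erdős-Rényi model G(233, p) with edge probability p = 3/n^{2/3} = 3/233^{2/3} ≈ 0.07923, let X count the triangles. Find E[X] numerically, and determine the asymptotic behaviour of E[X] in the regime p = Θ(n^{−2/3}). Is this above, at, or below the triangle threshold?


Number of potential triangles: C(233, 3) = 2081156.
Each occurs with probability p³ ≈ (0.07923)³ ≈ 4.973383e-04.
By linearity: E[X] = C(233, 3)·p³ ≈ 2081156 · 4.973383e-04 ≈ 1035.0386.
Since α = 2/3 < 1, p = c/n^{2/3} ≫ 1/n is above the triangle threshold p ~ 1/n. Asymptotically E[X] ~ (c³/6)·n^{3(1−α)} = (3³/6)·n^{1} → ∞; triangles are abundant w.h.p.

E[X] ≈ 1035.0386; in regime p = Θ(1/n^{2/3}) E[X] diverges (above the triangle threshold p ~ 1/n).


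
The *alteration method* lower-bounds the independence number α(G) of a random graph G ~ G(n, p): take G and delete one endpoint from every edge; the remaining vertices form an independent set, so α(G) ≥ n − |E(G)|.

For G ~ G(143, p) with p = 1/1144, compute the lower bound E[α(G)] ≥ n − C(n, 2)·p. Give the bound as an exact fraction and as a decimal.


E[|E(G)|] = C(143, 2)·p = 10153 · (1/1144) = 71/8.
E[α(G)] ≥ n − E[|E(G)|] = 143 − 71/8 = 1073/8.
Numerically: ≈ 134.125.
(This is only a lower bound; the true E[α(G)] may be larger.)

E[α(G)] ≥ 1073/8 ≈ 134.125.


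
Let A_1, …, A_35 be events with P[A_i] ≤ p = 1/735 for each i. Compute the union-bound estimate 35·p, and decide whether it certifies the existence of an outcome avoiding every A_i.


Union bound: P[∪_{i=1}^{35} A_i] ≤ Σ_i P[A_i] ≤ 35·p = 35·(1/735) = 1/21.
Numerically: 1/21 ≈ 0.0476.
Is 1/21 < 1? YES.
Since P[∪ A_i] ≤ 1/21 < 1, the complement has P[∩ A_i^c] ≥ 1 − 1/21 = 20/21 > 0, so some outcome avoids every A_i.

35·p = 1/21 ≈ 0.0476; existence CERTIFIED by the union bound.


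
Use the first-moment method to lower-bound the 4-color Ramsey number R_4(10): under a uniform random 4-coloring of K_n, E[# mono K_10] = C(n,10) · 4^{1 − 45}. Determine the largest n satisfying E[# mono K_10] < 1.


We need C(n, 10) · 4^{1 − 45} < 1, i.e. C(n, 10) < 4^{45 − 1} = 309485009821345068724781056.
Check values of n near the boundary:
  n = 2017: C(2017, 10) = 300324964434452596180990448; 300324964434452596180990448 < 309485009821345068724781056? YES
  n = 2018: C(2018, 10) = 301820606687612220663963508; 301820606687612220663963508 < 309485009821345068724781056? YES
  n = 2019: C(2019, 10) = 303322949179835278009229628; 303322949179835278009229628 < 309485009821345068724781056? YES
  n = 2020: C(2020, 10) = 304832018578739931133653656; 304832018578739931133653656 < 309485009821345068724781056? YES
  n = 2021: C(2021, 10) = 306347841644770462864800616; 306347841644770462864800616 < 309485009821345068724781056? YES
  n = 2022: C(2022, 10) = 307870445231474093395937796; 307870445231474093395937796 < 309485009821345068724781056? YES
  n = 2023: C(2023, 10) = 309399856285778485315440716; 309399856285778485315440716 < 309485009821345068724781056? YES
  n = 2024: C(2024, 10) = 310936101848269937576192656; 310936101848269937576192656 < 309485009821345068724781056? NO
  n = 2025: C(2025, 10) = 312479209053472269772600560; 312479209053472269772600560 < 309485009821345068724781056? NO
  n = 2026: C(2026, 10) = 314029205130126398094885285; 314029205130126398094885285 < 309485009821345068724781056? NO
The largest n with C(n, 10) < 309485009821345068724781056 is n = 2023 (where E[X] = 77349964071444621328860179/77371252455336267181195264 ≈ 1.000). Hence R_4(10) > 2023, i.e. R_4(10) ≥ 2024.

Largest n = 2023; hence R_4(10) > 2023.


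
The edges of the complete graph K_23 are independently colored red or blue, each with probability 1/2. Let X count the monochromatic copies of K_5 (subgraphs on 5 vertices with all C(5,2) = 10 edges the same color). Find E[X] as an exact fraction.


Let X = Σ_S X_S over the C(23, 5) = 33649 subsets S of size 5, where X_S = 1 if the K_5 on S is monochromatic.
For a fixed S, the K_5 on S has C(5, 2) = 10 edges. P[all 10 edges red] = (1/2)^10, and likewise for blue, so P[monochromatic] = 2·(1/2)^10 = 2^{1 − 10} = 1/512.
By linearity: E[X] = C(23, 5) · 2^{1 − 10} = 33649 · 1/512 = 33649/512.
Numerically: E[X] ≈ 65.7207.

E[X] = C(23,5)·2^(1−C(5,2)) = 33649/512 ≈ 65.7207.


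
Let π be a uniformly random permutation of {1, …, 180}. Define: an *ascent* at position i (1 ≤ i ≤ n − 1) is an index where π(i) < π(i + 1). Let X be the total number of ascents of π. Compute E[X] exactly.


Write X = Σ X_I over i = 1, …, 179, with X_I the indicator of one ascent.
There are 179 indicators.
For each fixed i, the pair (π(i), π(i+1)) is a uniformly random ordered pair of distinct values from {1, …, 180}; by symmetry P[π(i) < π(i+1)] = 1/2.
By linearity: E[X] = 179 · (1/2) = (180 − 1) · (1/2) = 179/2 ≈ 89.500.

E[X] = 179/2 = 89.500.


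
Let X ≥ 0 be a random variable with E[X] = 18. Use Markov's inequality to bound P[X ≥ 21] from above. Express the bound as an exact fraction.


μ = E[X] = 18, a = 21.
Markov: P[X ≥ 21] ≤ μ/a = (18)/21 = 6/7.
Numerically: ≈ 0.857.
(Since a = 21 > μ = 18.000, the bound 6/7 is < 1 and informative.)

P[X ≥ 21] ≤ 6/7 ≈ 0.857.


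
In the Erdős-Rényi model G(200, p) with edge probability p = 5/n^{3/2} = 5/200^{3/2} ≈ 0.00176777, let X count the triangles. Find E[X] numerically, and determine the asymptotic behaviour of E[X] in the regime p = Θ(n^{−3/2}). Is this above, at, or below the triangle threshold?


Number of potential triangles: C(200, 3) = 1313400.
Each occurs with probability p³ ≈ (0.00176777)³ ≈ 5.52427173e-09.
By linearity: E[X] = C(200, 3)·p³ ≈ 1313400 · 5.52427173e-09 ≈ 0.007256.
Since α = 3/2 > 1, p = c/n^{3/2} = o(1/n) is below the triangle threshold p ~ 1/n. Asymptotically E[X] ~ (c³/6)·n^{3(1−α)} = (5³/6)·n^{-1.5} → 0, so by Markov's inequality G has no triangles w.h.p.

E[X] ≈ 0.007256; in regime p = Θ(1/n^{3/2}) E[X] tends to 0 (below the triangle threshold p ~ 1/n).


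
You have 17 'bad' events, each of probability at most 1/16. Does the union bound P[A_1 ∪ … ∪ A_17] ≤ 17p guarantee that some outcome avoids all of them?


Union bound: P[∪_{i=1}^{17} A_i] ≤ Σ_i P[A_i] ≤ 17·p = 17·(1/16) = 17/16.
Numerically: 17/16 ≈ 1.0625.
Is 17/16 < 1? NO.
Since the bound 17/16 is ≥ 1, the union bound is uninformative here; it does NOT by itself certify existence.

17·p = 17/16 ≈ 1.0625; existence NOT certified by the union bound.


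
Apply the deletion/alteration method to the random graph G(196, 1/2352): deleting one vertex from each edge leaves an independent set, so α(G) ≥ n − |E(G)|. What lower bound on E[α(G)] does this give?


E[|E(G)|] = C(196, 2)·p = 19110 · (1/2352) = 65/8.
E[α(G)] ≥ n − E[|E(G)|] = 196 − 65/8 = 1503/8.
Numerically: ≈ 187.87500.
(This is only a lower bound; the true E[α(G)] may be larger.)

E[α(G)] ≥ 1503/8 ≈ 187.87500.


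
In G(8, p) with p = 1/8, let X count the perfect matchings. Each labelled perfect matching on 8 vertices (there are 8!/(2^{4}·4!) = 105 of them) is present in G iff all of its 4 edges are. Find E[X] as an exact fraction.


K_8 has 8!/(2^{4}·4!) = 105 labelled perfect matchings.
For each such perfect matching H, let X_H = 1 if all 4 edges of H are present in G. Then P[X_H = 1] = p^{4} = (1/8)^{4} = 1/4096.
By linearity: E[X] = Σ_H E[X_H] = 105 · p^{4} = 105 · 1/4096 = 105/4096.
Numerically: E[X] ≈ 0.0256348.

E[X] = 105 · (1/8)^{4} = 105/4096 ≈ 0.0256348.


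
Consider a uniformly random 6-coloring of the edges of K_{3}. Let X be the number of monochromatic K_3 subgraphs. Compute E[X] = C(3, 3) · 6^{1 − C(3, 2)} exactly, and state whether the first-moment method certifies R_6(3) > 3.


E[X] = C(3, 3) · 6^{1 − 3} = 1 · 6^{−2} = 1/36.
As a reduced fraction: E[X] = 1/36 ≈ 0.0277778.
Is E[X] < 1? YES.
Since E[X] < 1, there exists a 6-coloring of K_{3} with no monochromatic K_3; hence R_6(3) > 3.

E[X] = 1/36 ≈ 0.0277778; E[X] < 1, so R_6(3) > 3.


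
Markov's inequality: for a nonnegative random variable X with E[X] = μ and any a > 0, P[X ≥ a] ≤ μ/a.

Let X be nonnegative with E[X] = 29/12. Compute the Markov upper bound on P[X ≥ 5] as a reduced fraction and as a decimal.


μ = E[X] = 29/12, a = 5.
Markov: P[X ≥ 5] ≤ μ/a = (29/12)/5 = 29/60.
Numerically: ≈ 0.483333.
(Since a = 5 > μ = 2.416667, the bound 29/60 is < 1 and informative.)

P[X ≥ 5] ≤ 29/60 ≈ 0.483333.


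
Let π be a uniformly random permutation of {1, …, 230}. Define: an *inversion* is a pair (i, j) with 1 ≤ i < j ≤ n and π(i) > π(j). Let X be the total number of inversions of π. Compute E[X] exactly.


Write X = Σ X_I over the C(230, 2) = 26335 pairs i < j, with X_I the indicator of one inversion.
There are 26335 indicators.
For each fixed pair i < j, the values π(i) and π(j) are two distinct elements of {1, …, 230} in uniformly random order; by symmetry P[π(i) > π(j)] = 1/2.
By linearity: E[X] = 26335 · (1/2) = C(230, 2) · (1/2) = 26335/2 = 26335/2 ≈ 13167.500000.

E[X] = 26335/2 = 13167.500000.


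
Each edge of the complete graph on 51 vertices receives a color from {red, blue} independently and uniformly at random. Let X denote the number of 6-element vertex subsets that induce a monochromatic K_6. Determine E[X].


Let X = Σ_S X_S over the C(51, 6) = 18009460 subsets S of size 6, where X_S = 1 if the K_6 on S is monochromatic.
For a fixed S, the K_6 on S has C(6, 2) = 15 edges. P[all 15 edges red] = (1/2)^15, and likewise for blue, so P[monochromatic] = 2·(1/2)^15 = 2^{1 − 15} = 1/16384.
Summing: E[X] = C(51, 6) · 2^{1 − 15} = 18009460 · 1/16384 = 4502365/4096.
Numerically: E[X] ≈ 1099.21021.

E[X] = C(51,6)·2^(1−C(6,2)) = 4502365/4096 ≈ 1099.21021.


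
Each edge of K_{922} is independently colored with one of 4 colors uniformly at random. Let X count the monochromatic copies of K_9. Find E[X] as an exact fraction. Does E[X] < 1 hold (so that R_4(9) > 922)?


E[X] = C(922, 9) · 4^{1 − 36} = 1275867683890227543270 · 4^{−35} = 1275867683890227543270/1180591620717411303424.
As a reduced fraction: E[X] = 637933841945113771635/590295810358705651712 ≈ 1.080702.
Is E[X] < 1? NO.
Since E[X] ≥ 1, the first-moment bound is inconclusive at n = 922; it does NOT by itself certify R_4(9) > 922.

E[X] = 637933841945113771635/590295810358705651712 ≈ 1.080702; E[X] ≥ 1; first-moment method inconclusive here.


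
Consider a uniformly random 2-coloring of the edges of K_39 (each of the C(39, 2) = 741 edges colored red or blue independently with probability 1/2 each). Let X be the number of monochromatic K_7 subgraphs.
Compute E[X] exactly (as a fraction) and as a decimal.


Let X = Σ_S X_S over the C(39, 7) = 15380937 subsets S of size 7, where X_S = 1 if the K_7 on S is monochromatic.
For a fixed S, the K_7 on S has C(7, 2) = 21 edges. P[all 21 edges red] = (1/2)^21, and likewise for blue, so P[monochromatic] = 2·(1/2)^21 = 2^{1 − 21} = 1/1048576.
By linearity: E[X] = C(39, 7) · 2^{1 − 21} = 15380937 · 1/1048576 = 15380937/1048576.
Numerically: E[X] ≈ 14.6684.

E[X] = C(39,7)·2^(1−C(7,2)) = 15380937/1048576 ≈ 14.6684.


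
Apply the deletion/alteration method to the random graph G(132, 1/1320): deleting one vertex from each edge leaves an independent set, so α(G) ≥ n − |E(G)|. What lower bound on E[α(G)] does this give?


E[|E(G)|] = C(132, 2)·p = 8646 · (1/1320) = 131/20.
E[α(G)] ≥ n − E[|E(G)|] = 132 − 131/20 = 2509/20.
Numerically: ≈ 125.450.
(This is only a lower bound; the true E[α(G)] may be larger.)

E[α(G)] ≥ 2509/20 ≈ 125.450.


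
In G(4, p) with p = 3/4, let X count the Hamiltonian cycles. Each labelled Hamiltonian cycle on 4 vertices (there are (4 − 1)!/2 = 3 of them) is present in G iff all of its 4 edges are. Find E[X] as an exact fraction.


K_4 has (4 − 1)!/2 = 3 labelled Hamiltonian cycles.
For each such Hamiltonian cycle H, let X_H = 1 if all 4 edges of H are present in G. Then P[X_H = 1] = p^{4} = (3/4)^{4} = 81/256.
Summing the indicators: E[X] = Σ_H E[X_H] = 3 · p^{4} = 3 · 81/256 = 243/256.
Numerically: E[X] ≈ 0.949219.

E[X] = 3 · (3/4)^{4} = 243/256 ≈ 0.949219.


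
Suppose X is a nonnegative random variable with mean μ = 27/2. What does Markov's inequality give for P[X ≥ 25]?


μ = E[X] = 27/2, a = 25.
Markov: P[X ≥ 25] ≤ μ/a = (27/2)/25 = 27/50.
Numerically: ≈ 0.540.
(Since a = 25 > μ = 13.500, the bound 27/50 is < 1 and informative.)

P[X ≥ 25] ≤ 27/50 ≈ 0.540.


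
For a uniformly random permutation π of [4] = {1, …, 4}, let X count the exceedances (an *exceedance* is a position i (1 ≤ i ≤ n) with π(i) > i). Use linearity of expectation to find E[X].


Write X = Σ_{i=1}^{4} X_i, where X_i = 1_{π(i) > i}.
For each fixed i, π(i) is uniform over {1, …, 4} (marginal of a uniform permutation), so P[π(i) > i] = (n − i)/n. Summing: Σ_{i=1}^{4} (n − i)/n = (0 + 1 + … + 3)/4 = 4(4 − 1)/(2·4) = (4 − 1)/2.
Hence E[X] = Σ_{i=1}^{4} (4 − i)/4 = 3/2 ≈ 1.50000.

E[X] = 3/2 = 1.50000.


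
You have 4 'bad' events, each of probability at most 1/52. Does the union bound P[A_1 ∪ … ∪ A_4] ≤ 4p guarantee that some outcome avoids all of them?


Union bound: P[∪_{i=1}^{4} A_i] ≤ Σ_i P[A_i] ≤ 4·p = 4·(1/52) = 1/13.
Numerically: 1/13 ≈ 0.0769.
Is 1/13 < 1? YES.
Since P[∪ A_i] ≤ 1/13 < 1, the complement has P[∩ A_i^c] ≥ 1 − 1/13 = 12/13 > 0, so some outcome avoids every A_i.

4·p = 1/13 ≈ 0.0769; existence CERTIFIED by the union bound.


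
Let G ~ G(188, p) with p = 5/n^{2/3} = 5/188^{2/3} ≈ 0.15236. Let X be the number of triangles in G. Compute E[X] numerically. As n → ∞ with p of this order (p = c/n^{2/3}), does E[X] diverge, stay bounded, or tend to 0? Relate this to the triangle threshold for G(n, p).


Number of potential triangles: C(188, 3) = 1089836.
Each occurs with probability p³ ≈ (0.15236)³ ≈ 3.5366682e-03.
By linearity: E[X] = C(188, 3)·p³ ≈ 1089836 · 3.5366682e-03 ≈ 3854.38830.
Since α = 2/3 < 1, p = c/n^{2/3} ≫ 1/n is above the triangle threshold p ~ 1/n. Asymptotically E[X] ~ (c³/6)·n^{3(1−α)} = (5³/6)·n^{1} → ∞; triangles are abundant w.h.p.

E[X] ≈ 3854.38830; in regime p = Θ(1/n^{2/3}) E[X] diverges (above the triangle threshold p ~ 1/n).


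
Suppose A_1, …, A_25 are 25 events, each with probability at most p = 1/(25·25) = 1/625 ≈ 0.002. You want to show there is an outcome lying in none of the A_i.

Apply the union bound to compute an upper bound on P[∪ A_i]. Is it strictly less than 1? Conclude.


Union bound: P[∪_{i=1}^{25} A_i] ≤ Σ_i P[A_i] ≤ 25·p = 25·(1/625) = 1/25.
Numerically: 1/25 ≈ 0.040.
Is 1/25 < 1? YES.
Since P[∪ A_i] ≤ 1/25 < 1, the complement has P[∩ A_i^c] ≥ 1 − 1/25 = 24/25 > 0, so some outcome avoids every A_i.

25·p = 1/25 ≈ 0.040; existence CERTIFIED by the union bound.


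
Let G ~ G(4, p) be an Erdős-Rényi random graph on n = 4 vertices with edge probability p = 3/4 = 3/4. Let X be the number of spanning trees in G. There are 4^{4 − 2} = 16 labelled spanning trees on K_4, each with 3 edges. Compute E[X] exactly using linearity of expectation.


K_4 has 4^{4 − 2} = 16 labelled spanning trees.
For each such spanning tree H, let X_H = 1 if all 3 edges of H are present in G. Then P[X_H = 1] = p^{3} = (3/4)^{3} = 27/64.
By linearity: E[X] = Σ_H E[X_H] = 16 · p^{3} = 16 · 27/64 = 27/4.
Numerically: E[X] ≈ 6.75.

E[X] = 16 · (3/4)^{3} = 27/4 ≈ 6.75.


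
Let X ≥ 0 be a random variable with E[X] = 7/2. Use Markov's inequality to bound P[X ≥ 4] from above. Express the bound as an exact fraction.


μ = E[X] = 7/2, a = 4.
Markov: P[X ≥ 4] ≤ μ/a = (7/2)/4 = 7/8.
Numerically: ≈ 0.8750.
(Since a = 4 > μ = 3.5000, the bound 7/8 is < 1 and informative.)

P[X ≥ 4] ≤ 7/8 ≈ 0.8750.


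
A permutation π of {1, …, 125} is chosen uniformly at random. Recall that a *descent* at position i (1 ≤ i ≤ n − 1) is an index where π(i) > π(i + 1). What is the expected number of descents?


Write X = Σ X_I over i = 1, …, 124, with X_I the indicator of one descent.
There are 124 indicators.
For each fixed i, the pair (π(i), π(i+1)) is a uniformly random ordered pair of distinct values from {1, …, 125}; by symmetry P[π(i) > π(i+1)] = 1/2.
By linearity: E[X] = 124 · (1/2) = (125 − 1) · (1/2) = 62 ≈ 62.0000.

E[X] = 62 = 62.0000.


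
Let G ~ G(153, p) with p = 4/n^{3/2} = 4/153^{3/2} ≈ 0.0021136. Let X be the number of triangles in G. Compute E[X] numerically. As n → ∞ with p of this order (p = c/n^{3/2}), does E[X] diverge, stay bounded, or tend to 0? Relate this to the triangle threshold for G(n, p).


Number of potential triangles: C(153, 3) = 585276.
Each occurs with probability p³ ≈ (0.0021136)³ ≈ 9.4420987e-09.
By linearity: E[X] = C(153, 3)·p³ ≈ 585276 · 9.4420987e-09 ≈ 0.00553.
Since α = 3/2 > 1, p = c/n^{3/2} = o(1/n) is below the triangle threshold p ~ 1/n. Asymptotically E[X] ~ (c³/6)·n^{3(1−α)} = (4³/6)·n^{-1.5} → 0, so by Markov's inequality G has no triangles w.h.p.

E[X] ≈ 0.00553; in regime p = Θ(1/n^{3/2}) E[X] tends to 0 (below the triangle threshold p ~ 1/n).


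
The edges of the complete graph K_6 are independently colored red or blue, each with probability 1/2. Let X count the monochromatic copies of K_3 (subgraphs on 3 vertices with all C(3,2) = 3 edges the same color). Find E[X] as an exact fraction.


Let X = Σ_S X_S over the C(6, 3) = 20 subsets S of size 3, where X_S = 1 if the K_3 on S is monochromatic.
For a fixed S, the K_3 on S has C(3, 2) = 3 edges. P[all 3 edges red] = (1/2)^3, and likewise for blue, so P[monochromatic] = 2·(1/2)^3 = 2^{1 − 3} = 1/4.
By linearity: E[X] = C(6, 3) · 2^{1 − 3} = 20 · 1/4 = 5.
Numerically: E[X] ≈ 5.000.

E[X] = C(6,3)·2^(1−C(3,2)) = 5 ≈ 5.000.


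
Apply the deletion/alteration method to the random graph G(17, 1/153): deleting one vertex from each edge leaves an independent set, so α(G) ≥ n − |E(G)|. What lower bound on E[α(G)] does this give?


E[|E(G)|] = C(17, 2)·p = 136 · (1/153) = 8/9.
E[α(G)] ≥ n − E[|E(G)|] = 17 − 8/9 = 145/9.
Numerically: ≈ 16.111.
(This is only a lower bound; the true E[α(G)] may be larger.)

E[α(G)] ≥ 145/9 ≈ 16.111.


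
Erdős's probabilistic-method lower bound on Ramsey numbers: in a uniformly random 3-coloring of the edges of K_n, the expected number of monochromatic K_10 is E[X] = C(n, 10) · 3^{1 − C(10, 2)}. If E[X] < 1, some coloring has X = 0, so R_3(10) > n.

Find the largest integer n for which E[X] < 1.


We need C(n, 10) · 3^{1 − 45} < 1, i.e. C(n, 10) < 3^{45 − 1} = 984770902183611232881.
Check values of n near the boundary:
  n = 568: C(568, 10) = 889446337783744949208; 889446337783744949208 < 984770902183611232881? YES
  n = 569: C(569, 10) = 905357721286137524328; 905357721286137524328 < 984770902183611232881? YES
  n = 570: C(570, 10) = 921524823451961408691; 921524823451961408691 < 984770902183611232881? YES
  n = 571: C(571, 10) = 937951290893172842001; 937951290893172842001 < 984770902183611232881? YES
  n = 572: C(572, 10) = 954640815642161682606; 954640815642161682606 < 984770902183611232881? YES
  n = 573: C(573, 10) = 971597135635805762226; 971597135635805762226 < 984770902183611232881? YES
  n = 574: C(574, 10) = 988824035203816502691; 988824035203816502691 < 984770902183611232881? NO
  n = 575: C(575, 10) = 1006325345561406175305; 1006325345561406175305 < 984770902183611232881? NO
The largest n with C(n, 10) < 984770902183611232881 is n = 573 (where E[X] = 35985079097622435638/36472996377170786403 ≈ 0.98662). Hence R_3(10) > 573, i.e. R_3(10) ≥ 574.

Largest n = 573; hence R_3(10) > 573.


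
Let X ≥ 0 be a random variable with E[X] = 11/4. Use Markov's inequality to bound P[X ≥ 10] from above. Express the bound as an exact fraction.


μ = E[X] = 11/4, a = 10.
Markov: P[X ≥ 10] ≤ μ/a = (11/4)/10 = 11/40.
Numerically: ≈ 0.275000.
(Since a = 10 > μ = 2.750000, the bound 11/40 is < 1 and informative.)

P[X ≥ 10] ≤ 11/40 ≈ 0.275000.


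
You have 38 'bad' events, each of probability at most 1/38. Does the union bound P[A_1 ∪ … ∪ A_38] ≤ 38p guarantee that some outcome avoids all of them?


Union bound: P[∪_{i=1}^{38} A_i] ≤ Σ_i P[A_i] ≤ 38·p = 38·(1/38) = 1.
Numerically: 1 ≈ 1.0000000.
Is 1 < 1? NO.
Since the bound 1 is ≥ 1, the union bound is uninformative here; it does NOT by itself certify existence.

38·p = 1 ≈ 1.0000000; existence NOT certified by the union bound.


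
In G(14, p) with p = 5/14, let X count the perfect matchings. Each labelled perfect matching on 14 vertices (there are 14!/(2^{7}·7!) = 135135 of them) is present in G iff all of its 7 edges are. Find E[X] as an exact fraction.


K_14 has 14!/(2^{7}·7!) = 135135 labelled perfect matchings.
For each such perfect matching H, let X_H = 1 if all 7 edges of H are present in G. Then P[X_H = 1] = p^{7} = (5/14)^{7} = 78125/105413504.
By linearity of expectation: E[X] = Σ_H E[X_H] = 135135 · p^{7} = 135135 · 78125/105413504 = 1508203125/15059072.
Numerically: E[X] ≈ 100.2.

E[X] = 135135 · (5/14)^{7} = 1508203125/15059072 ≈ 100.2.


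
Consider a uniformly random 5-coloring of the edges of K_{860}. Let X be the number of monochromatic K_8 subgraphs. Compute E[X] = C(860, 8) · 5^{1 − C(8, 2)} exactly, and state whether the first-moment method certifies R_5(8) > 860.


E[X] = C(860, 8) · 5^{1 − 28} = 7182671140665308145 · 5^{−27} = 7182671140665308145/7450580596923828125.
As a reduced fraction: E[X] = 1436534228133061629/1490116119384765625 ≈ 0.9640.
Is E[X] < 1? YES.
Since E[X] < 1, there exists a 5-coloring of K_{860} with no monochromatic K_8; hence R_5(8) > 860.

E[X] = 1436534228133061629/1490116119384765625 ≈ 0.9640; E[X] < 1, so R_5(8) > 860.


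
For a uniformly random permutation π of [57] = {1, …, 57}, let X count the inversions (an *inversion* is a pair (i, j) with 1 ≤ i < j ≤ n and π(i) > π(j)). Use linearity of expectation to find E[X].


Write X = Σ X_I over the C(57, 2) = 1596 pairs i < j, with X_I the indicator of one inversion.
There are 1596 indicators.
For each fixed pair i < j, the values π(i) and π(j) are two distinct elements of {1, …, 57} in uniformly random order; by symmetry P[π(i) > π(j)] = 1/2.
By linearity: E[X] = 1596 · (1/2) = C(57, 2) · (1/2) = 1596/2 = 798 ≈ 798.000000.

E[X] = 798 = 798.000000.


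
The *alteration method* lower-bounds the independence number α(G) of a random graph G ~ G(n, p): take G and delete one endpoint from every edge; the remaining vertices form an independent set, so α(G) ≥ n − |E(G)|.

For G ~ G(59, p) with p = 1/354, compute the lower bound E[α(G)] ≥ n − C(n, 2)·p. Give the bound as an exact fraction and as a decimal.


E[|E(G)|] = C(59, 2)·p = 1711 · (1/354) = 29/6.
E[α(G)] ≥ n − E[|E(G)|] = 59 − 29/6 = 325/6.
Numerically: ≈ 54.166667.
(This is only a lower bound; the true E[α(G)] may be larger.)

E[α(G)] ≥ 325/6 ≈ 54.166667.


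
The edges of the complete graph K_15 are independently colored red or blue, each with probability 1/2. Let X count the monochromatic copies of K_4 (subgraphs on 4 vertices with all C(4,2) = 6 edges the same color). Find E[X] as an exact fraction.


Let X = Σ_S X_S over the C(15, 4) = 1365 subsets S of size 4, where X_S = 1 if the K_4 on S is monochromatic.
For a fixed S, the K_4 on S has C(4, 2) = 6 edges. P[all 6 edges red] = (1/2)^6, and likewise for blue, so P[monochromatic] = 2·(1/2)^6 = 2^{1 − 6} = 1/32.
By linearity: E[X] = C(15, 4) · 2^{1 − 6} = 1365 · 1/32 = 1365/32.
Numerically: E[X] ≈ 42.65625.

E[X] = C(15,4)·2^(1−C(4,2)) = 1365/32 ≈ 42.65625.


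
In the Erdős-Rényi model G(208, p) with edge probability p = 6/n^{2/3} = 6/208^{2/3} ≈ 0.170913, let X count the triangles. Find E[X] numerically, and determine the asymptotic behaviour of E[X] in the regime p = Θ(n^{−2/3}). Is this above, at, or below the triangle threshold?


Number of potential triangles: C(208, 3) = 1478256.
Each occurs with probability p³ ≈ (0.170913)³ ≈ 4.99260355e-03.
By linearity: E[X] = C(208, 3)·p³ ≈ 1478256 · 4.99260355e-03 ≈ 7380.346154.
Since α = 2/3 < 1, p = c/n^{2/3} ≫ 1/n is above the triangle threshold p ~ 1/n. Asymptotically E[X] ~ (c³/6)·n^{3(1−α)} = (6³/6)·n^{1} → ∞; triangles are abundant w.h.p.

E[X] ≈ 7380.346154; in regime p = Θ(1/n^{2/3}) E[X] diverges (above the triangle threshold p ~ 1/n).


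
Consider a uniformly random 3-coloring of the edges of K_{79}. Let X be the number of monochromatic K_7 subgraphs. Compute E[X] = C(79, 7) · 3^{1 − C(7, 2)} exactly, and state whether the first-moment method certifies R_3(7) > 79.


E[X] = C(79, 7) · 3^{1 − 21} = 2898753715 · 3^{−20} = 2898753715/3486784401.
As a reduced fraction: E[X] = 2898753715/3486784401 ≈ 0.8313544.
Is E[X] < 1? YES.
Since E[X] < 1, there exists a 3-coloring of K_{79} with no monochromatic K_7; hence R_3(7) > 79.

E[X] = 2898753715/3486784401 ≈ 0.8313544; E[X] < 1, so R_3(7) > 79.


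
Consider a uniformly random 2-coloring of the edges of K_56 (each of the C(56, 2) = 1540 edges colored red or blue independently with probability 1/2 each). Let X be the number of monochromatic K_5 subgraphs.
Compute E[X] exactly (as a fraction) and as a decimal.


Let X = Σ_S X_S over the C(56, 5) = 3819816 subsets S of size 5, where X_S = 1 if the K_5 on S is monochromatic.
For a fixed S, the K_5 on S has C(5, 2) = 10 edges. P[all 10 edges red] = (1/2)^10, and likewise for blue, so P[monochromatic] = 2·(1/2)^10 = 2^{1 − 10} = 1/512.
By linearity: E[X] = C(56, 5) · 2^{1 − 10} = 3819816 · 1/512 = 477477/64.
Numerically: E[X] ≈ 7460.57812.

E[X] = C(56,5)·2^(1−C(5,2)) = 477477/64 ≈ 7460.57812.


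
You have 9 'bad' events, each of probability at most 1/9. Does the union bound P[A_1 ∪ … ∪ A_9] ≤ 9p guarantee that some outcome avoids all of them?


Union bound: P[∪_{i=1}^{9} A_i] ≤ Σ_i P[A_i] ≤ 9·p = 9·(1/9) = 1.
Numerically: 1 ≈ 1.000000.
Is 1 < 1? NO.
Since the bound 1 is ≥ 1, the union bound is uninformative here; it does NOT by itself certify existence.

9·p = 1 ≈ 1.000000; existence NOT certified by the union bound.


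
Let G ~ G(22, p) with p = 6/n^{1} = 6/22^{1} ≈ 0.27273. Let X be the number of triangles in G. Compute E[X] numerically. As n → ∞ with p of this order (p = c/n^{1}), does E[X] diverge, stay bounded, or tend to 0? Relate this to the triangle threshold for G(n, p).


Number of potential triangles: C(22, 3) = 1540.
Each occurs with probability p³ ≈ (0.27273)³ ≈ 2.0285500e-02.
By linearity: E[X] = C(22, 3)·p³ ≈ 1540 · 2.0285500e-02 ≈ 31.23967.
Here α = 1, so p = 6/n is exactly at the triangle threshold p ~ 1/n. Asymptotically E[X] → c³/6 = 6³/6 = 36 ≈ 36.00000, a bounded constant. In this regime the triangle count is asymptotically Poisson(c³/6).

E[X] ≈ 31.23967; in regime p = Θ(1/n^{1}) E[X] stays bounded (at the triangle threshold p ~ 1/n).


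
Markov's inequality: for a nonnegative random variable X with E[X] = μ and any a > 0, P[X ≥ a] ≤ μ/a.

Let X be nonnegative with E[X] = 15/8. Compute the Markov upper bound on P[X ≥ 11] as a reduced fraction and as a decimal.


μ = E[X] = 15/8, a = 11.
Markov: P[X ≥ 11] ≤ μ/a = (15/8)/11 = 15/88.
Numerically: ≈ 0.1705.
(Since a = 11 > μ = 1.8750, the bound 15/88 is < 1 and informative.)

P[X ≥ 11] ≤ 15/88 ≈ 0.1705.


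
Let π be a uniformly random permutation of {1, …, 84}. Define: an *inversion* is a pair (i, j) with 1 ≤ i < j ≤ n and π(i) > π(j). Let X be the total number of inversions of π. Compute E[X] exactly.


Write X = Σ X_I over the C(84, 2) = 3486 pairs i < j, with X_I the indicator of one inversion.
There are 3486 indicators.
For each fixed pair i < j, the values π(i) and π(j) are two distinct elements of {1, …, 84} in uniformly random order; by symmetry P[π(i) > π(j)] = 1/2.
By linearity: E[X] = 3486 · (1/2) = C(84, 2) · (1/2) = 3486/2 = 1743 ≈ 1743.000.

E[X] = 1743 = 1743.000.


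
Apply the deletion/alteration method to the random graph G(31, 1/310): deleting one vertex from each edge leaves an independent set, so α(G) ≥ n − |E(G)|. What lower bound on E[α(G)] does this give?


E[|E(G)|] = C(31, 2)·p = 465 · (1/310) = 3/2.
E[α(G)] ≥ n − E[|E(G)|] = 31 − 3/2 = 59/2.
Numerically: ≈ 29.5000.
(This is only a lower bound; the true E[α(G)] may be larger.)

E[α(G)] ≥ 59/2 ≈ 29.5000.


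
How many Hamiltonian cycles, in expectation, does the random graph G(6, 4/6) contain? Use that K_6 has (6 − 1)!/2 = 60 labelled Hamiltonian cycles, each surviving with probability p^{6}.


K_6 has (6 − 1)!/2 = 60 labelled Hamiltonian cycles.
For each such Hamiltonian cycle H, let X_H = 1 if all 6 edges of H are present in G. Then P[X_H = 1] = p^{6} = (2/3)^{6} = 64/729.
By linearity of expectation: E[X] = Σ_H E[X_H] = 60 · p^{6} = 60 · 64/729 = 1280/243.
Numerically: E[X] ≈ 5.26749.

E[X] = 60 · (2/3)^{6} = 1280/243 ≈ 5.26749.


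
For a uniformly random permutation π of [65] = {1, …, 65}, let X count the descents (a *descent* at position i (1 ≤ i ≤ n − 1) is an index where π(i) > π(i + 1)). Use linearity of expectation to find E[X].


Write X = Σ X_I over i = 1, …, 64, with X_I the indicator of one descent.
There are 64 indicators.
For each fixed i, the pair (π(i), π(i+1)) is a uniformly random ordered pair of distinct values from {1, …, 65}; by symmetry P[π(i) > π(i+1)] = 1/2.
By linearity: E[X] = 64 · (1/2) = (65 − 1) · (1/2) = 32 ≈ 32.0000.

E[X] = 32 = 32.0000.


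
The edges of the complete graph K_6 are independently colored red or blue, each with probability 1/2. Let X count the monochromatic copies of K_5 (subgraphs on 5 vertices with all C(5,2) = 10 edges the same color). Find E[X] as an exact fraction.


Let X = Σ_S X_S over the C(6, 5) = 6 subsets S of size 5, where X_S = 1 if the K_5 on S is monochromatic.
For a fixed S, the K_5 on S has C(5, 2) = 10 edges. P[all 10 edges red] = (1/2)^10, and likewise for blue, so P[monochromatic] = 2·(1/2)^10 = 2^{1 − 10} = 1/512.
Summing: E[X] = C(6, 5) · 2^{1 − 10} = 6 · 1/512 = 3/256.
Numerically: E[X] ≈ 0.01172.

E[X] = C(6,5)·2^(1−C(5,2)) = 3/256 ≈ 0.01172.


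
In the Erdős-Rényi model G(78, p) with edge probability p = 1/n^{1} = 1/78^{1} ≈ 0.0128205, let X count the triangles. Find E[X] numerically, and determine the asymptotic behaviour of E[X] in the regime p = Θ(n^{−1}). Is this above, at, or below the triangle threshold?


Number of potential triangles: C(78, 3) = 76076.
Each occurs with probability p³ ≈ (0.0128205)³ ≈ 2.10725063e-06.
By linearity: E[X] = C(78, 3)·p³ ≈ 76076 · 2.10725063e-06 ≈ 0.160311.
Here α = 1, so p = 1/n is exactly at the triangle threshold p ~ 1/n. Asymptotically E[X] → c³/6 = 1³/6 = 1/6 ≈ 0.166667, a bounded constant. In this regime the triangle count is asymptotically Poisson(c³/6).

E[X] ≈ 0.160311; in regime p = Θ(1/n^{1}) E[X] stays bounded (at the triangle threshold p ~ 1/n).


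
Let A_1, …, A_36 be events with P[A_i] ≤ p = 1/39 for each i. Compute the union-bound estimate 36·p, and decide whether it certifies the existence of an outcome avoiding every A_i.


Union bound: P[∪_{i=1}^{36} A_i] ≤ Σ_i P[A_i] ≤ 36·p = 36·(1/39) = 12/13.
Numerically: 12/13 ≈ 0.923.
Is 12/13 < 1? YES.
Since P[∪ A_i] ≤ 12/13 < 1, the complement has P[∩ A_i^c] ≥ 1 − 12/13 = 1/13 > 0, so some outcome avoids every A_i.

36·p = 12/13 ≈ 0.923; existence CERTIFIED by the union bound.
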